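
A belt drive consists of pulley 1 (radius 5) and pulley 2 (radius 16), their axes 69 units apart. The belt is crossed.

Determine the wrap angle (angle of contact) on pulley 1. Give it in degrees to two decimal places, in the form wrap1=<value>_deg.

wrap1=215.44_deg

crossed belt: β = asin((r1+r2)/C) = asin(21/69) = 17.7189°
wrap1 = wrap2 = π + 2β = 215.4379°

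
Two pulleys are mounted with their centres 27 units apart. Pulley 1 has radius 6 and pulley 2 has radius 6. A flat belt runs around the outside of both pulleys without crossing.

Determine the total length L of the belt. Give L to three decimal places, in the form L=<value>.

open belt: β = asin((r2−r1)/C) = asin(0/27) = 0.0000°
wrap1 = π − 2β = 180.0000°
wrap2 = π + 2β = 180.0000°
tangent length = C·cosβ = 27.0000
L = r1·wrap1 + r2·wrap2 + 2·C·cosβ = 6·3.1416 + 6·3.1416 + 2·27.0000 = 91.6991

L=91.699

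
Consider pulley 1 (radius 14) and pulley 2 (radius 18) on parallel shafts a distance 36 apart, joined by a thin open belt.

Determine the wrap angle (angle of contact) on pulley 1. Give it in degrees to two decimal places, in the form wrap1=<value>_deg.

open belt: β = asin((r2−r1)/C) = asin(4/36) = 6.3794°
wrap1 = π − 2β = 167.2413°
wrap2 = π + 2β = 192.7587°

wrap1=167.24_deg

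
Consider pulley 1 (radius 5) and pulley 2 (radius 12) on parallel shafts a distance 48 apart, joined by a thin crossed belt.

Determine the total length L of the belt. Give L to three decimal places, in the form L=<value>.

L=155.493

crossed belt: β = asin((r1+r2)/C) = asin(17/48) = 20.7424°
wrap1 = wrap2 = π + 2β = 221.4848°
tangent length = C·cosβ = 44.8888
L = (r1+r2)·wrap + 2·C·cosβ = 17·3.8656 + 2·44.8888 = 155.4934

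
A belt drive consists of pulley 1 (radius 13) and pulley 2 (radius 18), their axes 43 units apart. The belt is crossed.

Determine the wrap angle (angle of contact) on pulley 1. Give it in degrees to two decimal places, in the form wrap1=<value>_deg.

crossed belt: β = asin((r1+r2)/C) = asin(31/43) = 46.1313°
wrap1 = wrap2 = π + 2β = 272.2627°

wrap1=272.26_deg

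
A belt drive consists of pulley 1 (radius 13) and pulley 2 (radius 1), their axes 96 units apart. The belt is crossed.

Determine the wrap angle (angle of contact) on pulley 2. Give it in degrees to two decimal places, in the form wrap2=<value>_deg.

crossed belt: β = asin((r1+r2)/C) = asin(14/96) = 8.3855°
wrap1 = wrap2 = π + 2β = 196.7711°

wrap2=196.77_deg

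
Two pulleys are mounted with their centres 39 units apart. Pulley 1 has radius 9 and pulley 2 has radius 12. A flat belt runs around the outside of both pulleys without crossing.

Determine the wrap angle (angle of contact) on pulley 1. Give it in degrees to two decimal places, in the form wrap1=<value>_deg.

open belt: β = asin((r2−r1)/C) = asin(3/39) = 4.4117°
wrap1 = π − 2β = 171.1765°
wrap2 = π + 2β = 188.8235°

wrap1=171.18_deg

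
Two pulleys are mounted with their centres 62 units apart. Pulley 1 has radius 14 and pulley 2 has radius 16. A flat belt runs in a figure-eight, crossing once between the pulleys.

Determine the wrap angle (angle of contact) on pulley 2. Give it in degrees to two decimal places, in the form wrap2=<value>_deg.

wrap2=237.88_deg

crossed belt: β = asin((r1+r2)/C) = asin(30/62) = 28.9385°
wrap1 = wrap2 = π + 2β = 237.8771°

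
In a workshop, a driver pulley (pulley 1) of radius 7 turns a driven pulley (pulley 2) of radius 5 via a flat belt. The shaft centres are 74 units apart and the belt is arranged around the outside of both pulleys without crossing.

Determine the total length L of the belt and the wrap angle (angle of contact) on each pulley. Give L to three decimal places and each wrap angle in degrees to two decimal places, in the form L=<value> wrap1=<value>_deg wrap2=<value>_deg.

L=185.753 wrap1=183.10_deg wrap2=176.90_deg

open belt: β = asin((r2−r1)/C) = asin(-2/74) = -1.5487°
wrap1 = π − 2β = 183.0974°
wrap2 = π + 2β = 176.9026°
tangent length = C·cosβ = 73.9730
L = r1·wrap1 + r2·wrap2 + 2·C·cosβ = 7·3.1957 + 5·3.0875 + 2·73.9730 = 185.7532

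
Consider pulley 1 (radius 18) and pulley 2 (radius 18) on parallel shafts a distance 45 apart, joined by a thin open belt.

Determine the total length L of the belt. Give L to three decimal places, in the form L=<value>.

L=203.097

open belt: β = asin((r2−r1)/C) = asin(0/45) = 0.0000°
wrap1 = π − 2β = 180.0000°
wrap2 = π + 2β = 180.0000°
tangent length = C·cosβ = 45.0000
L = r1·wrap1 + r2·wrap2 + 2·C·cosβ = 18·3.1416 + 18·3.1416 + 2·45.0000 = 203.0973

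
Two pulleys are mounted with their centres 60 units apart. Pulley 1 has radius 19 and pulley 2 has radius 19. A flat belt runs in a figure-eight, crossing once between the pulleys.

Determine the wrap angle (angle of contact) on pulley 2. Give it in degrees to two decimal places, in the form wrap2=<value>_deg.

wrap2=258.59_deg

crossed belt: β = asin((r1+r2)/C) = asin(38/60) = 39.2965°
wrap1 = wrap2 = π + 2β = 258.5930°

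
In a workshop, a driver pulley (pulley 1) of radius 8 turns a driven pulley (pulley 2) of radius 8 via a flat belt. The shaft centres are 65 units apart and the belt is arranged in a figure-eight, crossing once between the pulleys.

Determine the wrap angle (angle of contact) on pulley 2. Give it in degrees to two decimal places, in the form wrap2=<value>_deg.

wrap2=208.50_deg

crossed belt: β = asin((r1+r2)/C) = asin(16/65) = 14.2500°
wrap1 = wrap2 = π + 2β = 208.5001°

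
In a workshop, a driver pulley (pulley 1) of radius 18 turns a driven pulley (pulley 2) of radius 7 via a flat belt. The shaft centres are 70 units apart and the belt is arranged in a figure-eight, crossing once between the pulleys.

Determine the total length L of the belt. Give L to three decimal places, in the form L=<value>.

L=227.567

crossed belt: β = asin((r1+r2)/C) = asin(25/70) = 20.9248°
wrap1 = wrap2 = π + 2β = 221.8497°
tangent length = C·cosβ = 65.3835
L = (r1+r2)·wrap + 2·C·cosβ = 25·3.8720 + 2·65.3835 = 227.5671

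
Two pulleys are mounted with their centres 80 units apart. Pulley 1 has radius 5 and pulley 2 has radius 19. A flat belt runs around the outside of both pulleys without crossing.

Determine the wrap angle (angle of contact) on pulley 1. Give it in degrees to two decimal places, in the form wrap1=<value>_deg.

open belt: β = asin((r2−r1)/C) = asin(14/80) = 10.0787°
wrap1 = π − 2β = 159.8427°
wrap2 = π + 2β = 200.1573°

wrap1=159.84_deg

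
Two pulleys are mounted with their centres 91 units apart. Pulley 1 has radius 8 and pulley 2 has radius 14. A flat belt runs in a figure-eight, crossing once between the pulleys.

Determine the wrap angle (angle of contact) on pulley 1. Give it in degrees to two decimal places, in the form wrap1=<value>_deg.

crossed belt: β = asin((r1+r2)/C) = asin(22/91) = 13.9903°
wrap1 = wrap2 = π + 2β = 207.9807°

wrap1=207.98_deg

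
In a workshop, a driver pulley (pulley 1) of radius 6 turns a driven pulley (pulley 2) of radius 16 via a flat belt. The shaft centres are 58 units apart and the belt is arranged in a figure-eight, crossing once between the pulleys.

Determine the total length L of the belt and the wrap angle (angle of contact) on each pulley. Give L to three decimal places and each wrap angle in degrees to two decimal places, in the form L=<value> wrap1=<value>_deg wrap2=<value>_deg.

crossed belt: β = asin((r1+r2)/C) = asin(22/58) = 22.2910°
wrap1 = wrap2 = π + 2β = 224.5819°
tangent length = C·cosβ = 53.6656
L = (r1+r2)·wrap + 2·C·cosβ = 22·3.9197 + 2·53.6656 = 193.5645

L=193.565 wrap1=224.58_deg wrap2=224.58_deg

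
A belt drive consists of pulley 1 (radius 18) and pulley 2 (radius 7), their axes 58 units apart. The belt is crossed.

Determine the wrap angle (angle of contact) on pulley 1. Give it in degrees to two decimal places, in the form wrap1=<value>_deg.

crossed belt: β = asin((r1+r2)/C) = asin(25/58) = 25.5332°
wrap1 = wrap2 = π + 2β = 231.0665°

wrap1=231.07_deg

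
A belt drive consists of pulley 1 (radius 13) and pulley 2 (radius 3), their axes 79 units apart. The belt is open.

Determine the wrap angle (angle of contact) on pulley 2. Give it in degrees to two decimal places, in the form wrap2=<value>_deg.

open belt: β = asin((r2−r1)/C) = asin(-10/79) = -7.2721°
wrap1 = π − 2β = 194.5443°
wrap2 = π + 2β = 165.4557°

wrap2=165.46_deg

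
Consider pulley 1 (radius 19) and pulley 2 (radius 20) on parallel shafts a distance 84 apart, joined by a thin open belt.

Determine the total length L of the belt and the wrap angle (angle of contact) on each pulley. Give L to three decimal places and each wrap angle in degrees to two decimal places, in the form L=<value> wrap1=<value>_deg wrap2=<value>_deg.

open belt: β = asin((r2−r1)/C) = asin(1/84) = 0.6821°
wrap1 = π − 2β = 178.6358°
wrap2 = π + 2β = 181.3642°
tangent length = C·cosβ = 83.9940
L = r1·wrap1 + r2·wrap2 + 2·C·cosβ = 19·3.1178 + 20·3.1654 + 2·83.9940 = 290.5340

L=290.534 wrap1=178.64_deg wrap2=181.36_deg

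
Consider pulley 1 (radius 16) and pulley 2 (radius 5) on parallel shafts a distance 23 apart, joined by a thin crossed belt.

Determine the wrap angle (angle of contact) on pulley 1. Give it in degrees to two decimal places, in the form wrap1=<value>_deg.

crossed belt: β = asin((r1+r2)/C) = asin(21/23) = 65.9294°
wrap1 = wrap2 = π + 2β = 311.8588°

wrap1=311.86_deg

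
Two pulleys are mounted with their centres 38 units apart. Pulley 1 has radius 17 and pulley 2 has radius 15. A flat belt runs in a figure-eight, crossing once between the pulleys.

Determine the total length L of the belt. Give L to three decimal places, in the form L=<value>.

crossed belt: β = asin((r1+r2)/C) = asin(32/38) = 57.3631°
wrap1 = wrap2 = π + 2β = 294.7262°
tangent length = C·cosβ = 20.4939
L = (r1+r2)·wrap + 2·C·cosβ = 32·5.1439 + 2·20.4939 = 205.5940

L=205.594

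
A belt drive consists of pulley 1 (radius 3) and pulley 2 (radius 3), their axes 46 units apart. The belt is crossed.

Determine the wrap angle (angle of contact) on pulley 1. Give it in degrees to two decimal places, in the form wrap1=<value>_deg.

wrap1=194.99_deg

crossed belt: β = asin((r1+r2)/C) = asin(6/46) = 7.4947°
wrap1 = wrap2 = π + 2β = 194.9894°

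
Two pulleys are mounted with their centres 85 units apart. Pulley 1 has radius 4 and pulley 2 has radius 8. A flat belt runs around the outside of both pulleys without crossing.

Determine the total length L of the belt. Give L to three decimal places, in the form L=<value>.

L=207.887

open belt: β = asin((r2−r1)/C) = asin(4/85) = 2.6973°
wrap1 = π − 2β = 174.6055°
wrap2 = π + 2β = 185.3945°
tangent length = C·cosβ = 84.9058
L = r1·wrap1 + r2·wrap2 + 2·C·cosβ = 4·3.0474 + 8·3.2357 + 2·84.9058 = 207.8874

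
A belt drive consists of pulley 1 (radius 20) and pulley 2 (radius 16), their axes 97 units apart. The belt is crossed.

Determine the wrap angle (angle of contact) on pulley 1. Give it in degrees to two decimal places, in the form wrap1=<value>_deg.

crossed belt: β = asin((r1+r2)/C) = asin(36/97) = 21.7856°
wrap1 = wrap2 = π + 2β = 223.5711°

wrap1=223.57_deg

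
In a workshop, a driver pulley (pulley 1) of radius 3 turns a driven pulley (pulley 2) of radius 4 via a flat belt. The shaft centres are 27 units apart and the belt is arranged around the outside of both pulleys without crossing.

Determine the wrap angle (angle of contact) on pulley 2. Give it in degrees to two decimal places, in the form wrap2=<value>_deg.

open belt: β = asin((r2−r1)/C) = asin(1/27) = 2.1226°
wrap1 = π − 2β = 175.7549°
wrap2 = π + 2β = 184.2451°

wrap2=184.25_deg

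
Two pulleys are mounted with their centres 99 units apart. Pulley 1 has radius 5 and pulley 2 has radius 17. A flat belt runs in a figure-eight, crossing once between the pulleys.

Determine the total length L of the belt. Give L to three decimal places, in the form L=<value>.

L=272.024

crossed belt: β = asin((r1+r2)/C) = asin(22/99) = 12.8396°
wrap1 = wrap2 = π + 2β = 205.6792°
tangent length = C·cosβ = 96.5246
L = (r1+r2)·wrap + 2·C·cosβ = 22·3.5898 + 2·96.5246 = 272.0244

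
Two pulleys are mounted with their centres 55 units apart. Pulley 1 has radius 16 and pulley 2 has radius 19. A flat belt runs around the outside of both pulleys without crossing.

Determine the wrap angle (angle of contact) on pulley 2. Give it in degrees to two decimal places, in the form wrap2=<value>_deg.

open belt: β = asin((r2−r1)/C) = asin(3/55) = 3.1268°
wrap1 = π − 2β = 173.7464°
wrap2 = π + 2β = 186.2536°

wrap2=186.25_deg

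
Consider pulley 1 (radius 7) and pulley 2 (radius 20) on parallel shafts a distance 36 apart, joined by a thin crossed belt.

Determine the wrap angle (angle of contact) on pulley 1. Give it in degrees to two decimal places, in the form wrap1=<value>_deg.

wrap1=277.18_deg

crossed belt: β = asin((r1+r2)/C) = asin(27/36) = 48.5904°
wrap1 = wrap2 = π + 2β = 277.1808°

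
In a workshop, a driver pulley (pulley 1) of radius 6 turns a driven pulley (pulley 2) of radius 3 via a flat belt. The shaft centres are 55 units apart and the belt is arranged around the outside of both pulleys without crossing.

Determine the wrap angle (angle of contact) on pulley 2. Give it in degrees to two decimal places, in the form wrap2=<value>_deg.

open belt: β = asin((r2−r1)/C) = asin(-3/55) = -3.1268°
wrap1 = π − 2β = 186.2536°
wrap2 = π + 2β = 173.7464°

wrap2=173.75_deg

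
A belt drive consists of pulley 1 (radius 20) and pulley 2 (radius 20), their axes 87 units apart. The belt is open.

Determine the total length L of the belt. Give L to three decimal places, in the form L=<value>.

open belt: β = asin((r2−r1)/C) = asin(0/87) = 0.0000°
wrap1 = π − 2β = 180.0000°
wrap2 = π + 2β = 180.0000°
tangent length = C·cosβ = 87.0000
L = r1·wrap1 + r2·wrap2 + 2·C·cosβ = 20·3.1416 + 20·3.1416 + 2·87.0000 = 299.6637

L=299.664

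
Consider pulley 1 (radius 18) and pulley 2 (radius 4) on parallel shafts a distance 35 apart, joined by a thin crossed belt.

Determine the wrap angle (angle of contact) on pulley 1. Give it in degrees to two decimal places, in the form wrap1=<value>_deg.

wrap1=257.89_deg

crossed belt: β = asin((r1+r2)/C) = asin(22/35) = 38.9448°
wrap1 = wrap2 = π + 2β = 257.8896°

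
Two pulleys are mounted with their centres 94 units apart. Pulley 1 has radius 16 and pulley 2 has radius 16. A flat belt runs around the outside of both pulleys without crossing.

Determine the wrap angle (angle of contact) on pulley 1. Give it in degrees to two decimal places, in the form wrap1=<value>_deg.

wrap1=180.00_deg

open belt: β = asin((r2−r1)/C) = asin(0/94) = 0.0000°
wrap1 = π − 2β = 180.0000°
wrap2 = π + 2β = 180.0000°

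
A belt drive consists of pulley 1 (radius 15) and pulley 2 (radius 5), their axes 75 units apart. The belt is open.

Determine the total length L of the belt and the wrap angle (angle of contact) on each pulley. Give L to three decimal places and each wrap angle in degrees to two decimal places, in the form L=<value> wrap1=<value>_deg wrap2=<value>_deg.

open belt: β = asin((r2−r1)/C) = asin(-10/75) = -7.6623°
wrap1 = π − 2β = 195.3245°
wrap2 = π + 2β = 164.6755°
tangent length = C·cosβ = 74.3303
L = r1·wrap1 + r2·wrap2 + 2·C·cosβ = 15·3.4091 + 5·2.8741 + 2·74.3303 = 214.1672

L=214.167 wrap1=195.32_deg wrap2=164.68_deg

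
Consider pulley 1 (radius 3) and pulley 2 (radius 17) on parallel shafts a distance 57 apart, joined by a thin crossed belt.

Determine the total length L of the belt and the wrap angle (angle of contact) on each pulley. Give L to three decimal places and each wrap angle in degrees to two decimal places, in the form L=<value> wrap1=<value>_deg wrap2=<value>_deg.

crossed belt: β = asin((r1+r2)/C) = asin(20/57) = 20.5410°
wrap1 = wrap2 = π + 2β = 221.0820°
tangent length = C·cosβ = 53.3760
L = (r1+r2)·wrap + 2·C·cosβ = 20·3.8586 + 2·53.3760 = 183.9242

L=183.924 wrap1=221.08_deg wrap2=221.08_deg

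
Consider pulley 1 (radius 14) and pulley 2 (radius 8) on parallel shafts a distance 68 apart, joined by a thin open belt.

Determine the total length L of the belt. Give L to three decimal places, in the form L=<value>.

L=205.645

open belt: β = asin((r2−r1)/C) = asin(-6/68) = -5.0621°
wrap1 = π − 2β = 190.1242°
wrap2 = π + 2β = 169.8758°
tangent length = C·cosβ = 67.7348
L = r1·wrap1 + r2·wrap2 + 2·C·cosβ = 14·3.3183 + 8·2.9649 + 2·67.7348 = 205.6448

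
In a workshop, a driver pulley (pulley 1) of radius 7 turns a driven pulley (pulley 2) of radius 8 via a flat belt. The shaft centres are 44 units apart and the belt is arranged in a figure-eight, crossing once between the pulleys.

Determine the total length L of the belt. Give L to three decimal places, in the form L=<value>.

L=140.289

crossed belt: β = asin((r1+r2)/C) = asin(15/44) = 19.9323°
wrap1 = wrap2 = π + 2β = 219.8645°
tangent length = C·cosβ = 41.3642
L = (r1+r2)·wrap + 2·C·cosβ = 15·3.8374 + 2·41.3642 = 140.2889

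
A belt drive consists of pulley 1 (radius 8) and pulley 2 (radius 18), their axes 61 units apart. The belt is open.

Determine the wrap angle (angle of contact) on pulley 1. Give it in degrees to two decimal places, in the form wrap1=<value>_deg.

open belt: β = asin((r2−r1)/C) = asin(10/61) = 9.4353°
wrap1 = π − 2β = 161.1293°
wrap2 = π + 2β = 198.8707°

wrap1=161.13_deg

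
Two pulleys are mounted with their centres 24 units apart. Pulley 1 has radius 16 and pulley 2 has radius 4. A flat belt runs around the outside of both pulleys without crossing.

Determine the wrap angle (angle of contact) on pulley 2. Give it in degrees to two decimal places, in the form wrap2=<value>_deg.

wrap2=120.00_deg

open belt: β = asin((r2−r1)/C) = asin(-12/24) = -30.0000°
wrap1 = π − 2β = 240.0000°
wrap2 = π + 2β = 120.0000°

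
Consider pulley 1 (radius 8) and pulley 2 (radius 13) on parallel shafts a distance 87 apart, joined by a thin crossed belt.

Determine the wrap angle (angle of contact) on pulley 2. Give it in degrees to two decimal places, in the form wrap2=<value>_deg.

crossed belt: β = asin((r1+r2)/C) = asin(21/87) = 13.9680°
wrap1 = wrap2 = π + 2β = 207.9359°

wrap2=207.94_deg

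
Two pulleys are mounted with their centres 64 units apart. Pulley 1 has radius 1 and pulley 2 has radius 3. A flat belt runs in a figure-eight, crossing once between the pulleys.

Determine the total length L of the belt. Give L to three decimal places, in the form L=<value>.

L=140.816

crossed belt: β = asin((r1+r2)/C) = asin(4/64) = 3.5833°
wrap1 = wrap2 = π + 2β = 187.1666°
tangent length = C·cosβ = 63.8749
L = (r1+r2)·wrap + 2·C·cosβ = 4·3.2667 + 2·63.8749 = 140.8165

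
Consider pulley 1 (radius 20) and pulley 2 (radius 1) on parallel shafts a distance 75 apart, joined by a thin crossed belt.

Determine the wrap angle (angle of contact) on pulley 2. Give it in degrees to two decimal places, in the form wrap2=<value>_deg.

crossed belt: β = asin((r1+r2)/C) = asin(21/75) = 16.2602°
wrap1 = wrap2 = π + 2β = 212.5204°

wrap2=212.52_deg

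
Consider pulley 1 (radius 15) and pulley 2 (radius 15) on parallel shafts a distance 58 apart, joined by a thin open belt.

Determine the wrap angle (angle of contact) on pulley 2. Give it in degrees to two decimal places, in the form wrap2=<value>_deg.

wrap2=180.00_deg

open belt: β = asin((r2−r1)/C) = asin(0/58) = 0.0000°
wrap1 = π − 2β = 180.0000°
wrap2 = π + 2β = 180.0000°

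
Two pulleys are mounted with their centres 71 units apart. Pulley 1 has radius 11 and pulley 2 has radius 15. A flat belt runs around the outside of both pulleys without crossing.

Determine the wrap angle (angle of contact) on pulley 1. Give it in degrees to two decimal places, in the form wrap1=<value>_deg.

wrap1=173.54_deg

open belt: β = asin((r2−r1)/C) = asin(4/71) = 3.2296°
wrap1 = π − 2β = 173.5407°
wrap2 = π + 2β = 186.4593°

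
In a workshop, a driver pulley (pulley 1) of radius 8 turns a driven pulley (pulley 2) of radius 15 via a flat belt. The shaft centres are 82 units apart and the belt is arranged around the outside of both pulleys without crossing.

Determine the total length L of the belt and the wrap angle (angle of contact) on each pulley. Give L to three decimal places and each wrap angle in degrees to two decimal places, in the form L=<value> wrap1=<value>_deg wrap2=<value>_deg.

L=236.855 wrap1=170.21_deg wrap2=189.79_deg

open belt: β = asin((r2−r1)/C) = asin(7/82) = 4.8971°
wrap1 = π − 2β = 170.2059°
wrap2 = π + 2β = 189.7941°
tangent length = C·cosβ = 81.7007
L = r1·wrap1 + r2·wrap2 + 2·C·cosβ = 8·2.9707 + 15·3.3125 + 2·81.7007 = 236.8546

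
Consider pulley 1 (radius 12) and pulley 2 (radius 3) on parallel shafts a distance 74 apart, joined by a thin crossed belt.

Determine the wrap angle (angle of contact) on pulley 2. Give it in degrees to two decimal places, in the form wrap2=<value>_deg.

crossed belt: β = asin((r1+r2)/C) = asin(15/74) = 11.6951°
wrap1 = wrap2 = π + 2β = 203.3901°

wrap2=203.39_deg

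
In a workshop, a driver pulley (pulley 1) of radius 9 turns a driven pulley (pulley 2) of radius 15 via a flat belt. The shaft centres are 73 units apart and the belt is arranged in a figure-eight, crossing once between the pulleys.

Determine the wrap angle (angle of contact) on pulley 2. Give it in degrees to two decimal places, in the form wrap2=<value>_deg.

crossed belt: β = asin((r1+r2)/C) = asin(24/73) = 19.1940°
wrap1 = wrap2 = π + 2β = 218.3879°

wrap2=218.39_deg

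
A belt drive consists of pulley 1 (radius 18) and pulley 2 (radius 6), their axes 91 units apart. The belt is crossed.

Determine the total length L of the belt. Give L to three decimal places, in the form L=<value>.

L=263.765

crossed belt: β = asin((r1+r2)/C) = asin(24/91) = 15.2919°
wrap1 = wrap2 = π + 2β = 210.5837°
tangent length = C·cosβ = 87.7781
L = (r1+r2)·wrap + 2·C·cosβ = 24·3.6754 + 2·87.7781 = 263.7654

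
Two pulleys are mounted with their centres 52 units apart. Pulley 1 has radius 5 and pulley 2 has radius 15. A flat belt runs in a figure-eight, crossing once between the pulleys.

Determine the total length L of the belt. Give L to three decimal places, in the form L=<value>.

crossed belt: β = asin((r1+r2)/C) = asin(20/52) = 22.6199°
wrap1 = wrap2 = π + 2β = 225.2397°
tangent length = C·cosβ = 48.0000
L = (r1+r2)·wrap + 2·C·cosβ = 20·3.9312 + 2·48.0000 = 174.6235

L=174.623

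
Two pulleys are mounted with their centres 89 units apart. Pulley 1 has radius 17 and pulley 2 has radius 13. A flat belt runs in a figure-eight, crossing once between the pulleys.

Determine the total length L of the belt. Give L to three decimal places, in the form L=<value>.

crossed belt: β = asin((r1+r2)/C) = asin(30/89) = 19.6990°
wrap1 = wrap2 = π + 2β = 219.3980°
tangent length = C·cosβ = 83.7914
L = (r1+r2)·wrap + 2·C·cosβ = 30·3.8292 + 2·83.7914 = 282.4593

L=282.459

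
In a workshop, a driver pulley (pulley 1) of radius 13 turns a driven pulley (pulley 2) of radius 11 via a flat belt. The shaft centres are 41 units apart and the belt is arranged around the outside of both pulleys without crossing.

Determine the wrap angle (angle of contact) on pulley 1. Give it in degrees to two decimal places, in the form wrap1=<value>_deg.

wrap1=185.59_deg

open belt: β = asin((r2−r1)/C) = asin(-2/41) = -2.7960°
wrap1 = π − 2β = 185.5921°
wrap2 = π + 2β = 174.4079°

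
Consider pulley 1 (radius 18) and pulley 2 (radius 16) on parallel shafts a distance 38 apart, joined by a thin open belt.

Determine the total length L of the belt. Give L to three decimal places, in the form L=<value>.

open belt: β = asin((r2−r1)/C) = asin(-2/38) = -3.0170°
wrap1 = π − 2β = 186.0339°
wrap2 = π + 2β = 173.9661°
tangent length = C·cosβ = 37.9473
L = r1·wrap1 + r2·wrap2 + 2·C·cosβ = 18·3.2469 + 16·3.0363 + 2·37.9473 = 182.9194

L=182.919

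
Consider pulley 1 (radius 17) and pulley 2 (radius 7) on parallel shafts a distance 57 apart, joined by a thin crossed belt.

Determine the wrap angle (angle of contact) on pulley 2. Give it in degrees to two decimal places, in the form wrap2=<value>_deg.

wrap2=229.80_deg

crossed belt: β = asin((r1+r2)/C) = asin(24/57) = 24.9011°
wrap1 = wrap2 = π + 2β = 229.8021°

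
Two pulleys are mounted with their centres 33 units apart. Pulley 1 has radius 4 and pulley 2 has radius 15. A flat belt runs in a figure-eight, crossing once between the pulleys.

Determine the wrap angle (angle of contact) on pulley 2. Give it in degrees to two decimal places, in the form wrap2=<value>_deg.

wrap2=250.31_deg

crossed belt: β = asin((r1+r2)/C) = asin(19/33) = 35.1527°
wrap1 = wrap2 = π + 2β = 250.3054°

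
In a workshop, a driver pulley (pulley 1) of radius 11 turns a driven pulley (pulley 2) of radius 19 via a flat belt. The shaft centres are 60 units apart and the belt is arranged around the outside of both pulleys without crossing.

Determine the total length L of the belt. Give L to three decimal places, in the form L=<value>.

open belt: β = asin((r2−r1)/C) = asin(8/60) = 7.6623°
wrap1 = π − 2β = 164.6755°
wrap2 = π + 2β = 195.3245°
tangent length = C·cosβ = 59.4643
L = r1·wrap1 + r2·wrap2 + 2·C·cosβ = 11·2.8741 + 19·3.4091 + 2·59.4643 = 215.3160

L=215.316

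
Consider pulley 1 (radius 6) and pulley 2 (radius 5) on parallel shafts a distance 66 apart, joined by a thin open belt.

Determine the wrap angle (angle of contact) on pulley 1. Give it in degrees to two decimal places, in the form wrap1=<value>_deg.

open belt: β = asin((r2−r1)/C) = asin(-1/66) = -0.8682°
wrap1 = π − 2β = 181.7363°
wrap2 = π + 2β = 178.2637°

wrap1=181.74_deg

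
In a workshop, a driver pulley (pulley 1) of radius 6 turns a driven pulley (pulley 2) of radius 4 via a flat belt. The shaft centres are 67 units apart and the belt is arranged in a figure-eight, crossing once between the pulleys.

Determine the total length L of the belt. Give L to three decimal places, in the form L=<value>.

crossed belt: β = asin((r1+r2)/C) = asin(10/67) = 8.5837°
wrap1 = wrap2 = π + 2β = 197.1674°
tangent length = C·cosβ = 66.2495
L = (r1+r2)·wrap + 2·C·cosβ = 10·3.4412 + 2·66.2495 = 166.9113

L=166.911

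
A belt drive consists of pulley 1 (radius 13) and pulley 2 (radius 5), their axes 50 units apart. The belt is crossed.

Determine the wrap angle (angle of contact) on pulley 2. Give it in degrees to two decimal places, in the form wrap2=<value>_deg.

wrap2=222.20_deg

crossed belt: β = asin((r1+r2)/C) = asin(18/50) = 21.1002°
wrap1 = wrap2 = π + 2β = 222.2004°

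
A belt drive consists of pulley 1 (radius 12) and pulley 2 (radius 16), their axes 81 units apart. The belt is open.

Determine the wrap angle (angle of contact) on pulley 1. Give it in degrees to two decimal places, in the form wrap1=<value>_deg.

wrap1=174.34_deg

open belt: β = asin((r2−r1)/C) = asin(4/81) = 2.8306°
wrap1 = π − 2β = 174.3389°
wrap2 = π + 2β = 185.6611°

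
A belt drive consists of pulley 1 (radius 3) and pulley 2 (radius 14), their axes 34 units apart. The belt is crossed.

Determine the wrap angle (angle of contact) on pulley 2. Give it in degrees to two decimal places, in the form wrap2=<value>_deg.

crossed belt: β = asin((r1+r2)/C) = asin(17/34) = 30.0000°
wrap1 = wrap2 = π + 2β = 240.0000°

wrap2=240.00_deg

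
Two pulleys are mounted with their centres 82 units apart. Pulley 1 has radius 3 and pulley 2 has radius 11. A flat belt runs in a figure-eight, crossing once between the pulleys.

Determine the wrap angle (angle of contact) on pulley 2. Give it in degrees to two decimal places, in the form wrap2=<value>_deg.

wrap2=199.66_deg

crossed belt: β = asin((r1+r2)/C) = asin(14/82) = 9.8304°
wrap1 = wrap2 = π + 2β = 199.6607°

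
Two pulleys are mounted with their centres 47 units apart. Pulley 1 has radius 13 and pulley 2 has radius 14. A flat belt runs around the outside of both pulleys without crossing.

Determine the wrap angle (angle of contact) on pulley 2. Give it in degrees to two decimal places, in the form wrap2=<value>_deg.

open belt: β = asin((r2−r1)/C) = asin(1/47) = 1.2192°
wrap1 = π − 2β = 177.5617°
wrap2 = π + 2β = 182.4383°

wrap2=182.44_deg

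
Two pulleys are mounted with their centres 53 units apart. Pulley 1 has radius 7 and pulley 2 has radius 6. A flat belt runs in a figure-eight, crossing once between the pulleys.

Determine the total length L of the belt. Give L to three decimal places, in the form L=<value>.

crossed belt: β = asin((r1+r2)/C) = asin(13/53) = 14.1986°
wrap1 = wrap2 = π + 2β = 208.3971°
tangent length = C·cosβ = 51.3809
L = (r1+r2)·wrap + 2·C·cosβ = 13·3.6372 + 2·51.3809 = 150.0457

L=150.046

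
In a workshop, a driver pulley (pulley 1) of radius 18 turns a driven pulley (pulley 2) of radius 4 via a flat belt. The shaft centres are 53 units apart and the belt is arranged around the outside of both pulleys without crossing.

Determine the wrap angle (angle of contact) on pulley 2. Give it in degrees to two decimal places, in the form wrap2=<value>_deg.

wrap2=149.37_deg

open belt: β = asin((r2−r1)/C) = asin(-14/53) = -15.3165°
wrap1 = π − 2β = 210.6330°
wrap2 = π + 2β = 149.3670°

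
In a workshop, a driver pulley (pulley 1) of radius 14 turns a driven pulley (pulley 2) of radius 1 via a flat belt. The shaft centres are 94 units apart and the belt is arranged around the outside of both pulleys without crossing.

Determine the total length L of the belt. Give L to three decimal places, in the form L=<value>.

L=236.925

open belt: β = asin((r2−r1)/C) = asin(-13/94) = -7.9494°
wrap1 = π − 2β = 195.8987°
wrap2 = π + 2β = 164.1013°
tangent length = C·cosβ = 93.0967
L = r1·wrap1 + r2·wrap2 + 2·C·cosβ = 14·3.4191 + 1·2.8641 + 2·93.0967 = 236.9246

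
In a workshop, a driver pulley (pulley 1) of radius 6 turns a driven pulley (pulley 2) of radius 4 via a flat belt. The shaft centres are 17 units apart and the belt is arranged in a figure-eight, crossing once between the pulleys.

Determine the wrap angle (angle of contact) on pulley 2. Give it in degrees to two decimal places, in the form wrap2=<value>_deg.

wrap2=252.06_deg

crossed belt: β = asin((r1+r2)/C) = asin(10/17) = 36.0319°
wrap1 = wrap2 = π + 2β = 252.0638°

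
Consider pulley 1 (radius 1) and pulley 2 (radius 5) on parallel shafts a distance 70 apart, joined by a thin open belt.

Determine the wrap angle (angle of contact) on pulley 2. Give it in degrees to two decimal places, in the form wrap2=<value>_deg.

wrap2=186.55_deg

open belt: β = asin((r2−r1)/C) = asin(4/70) = 3.2758°
wrap1 = π − 2β = 173.4483°
wrap2 = π + 2β = 186.5517°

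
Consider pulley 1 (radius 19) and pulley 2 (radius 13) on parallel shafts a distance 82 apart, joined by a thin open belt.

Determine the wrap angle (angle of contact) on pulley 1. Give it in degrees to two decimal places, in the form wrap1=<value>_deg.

open belt: β = asin((r2−r1)/C) = asin(-6/82) = -4.1961°
wrap1 = π − 2β = 188.3922°
wrap2 = π + 2β = 171.6078°

wrap1=188.39_deg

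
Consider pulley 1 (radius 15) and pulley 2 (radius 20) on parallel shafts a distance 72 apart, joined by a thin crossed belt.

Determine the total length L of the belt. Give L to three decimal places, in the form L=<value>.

L=271.331

crossed belt: β = asin((r1+r2)/C) = asin(35/72) = 29.0853°
wrap1 = wrap2 = π + 2β = 238.1706°
tangent length = C·cosβ = 62.9206
L = (r1+r2)·wrap + 2·C·cosβ = 35·4.1569 + 2·62.9206 = 271.3313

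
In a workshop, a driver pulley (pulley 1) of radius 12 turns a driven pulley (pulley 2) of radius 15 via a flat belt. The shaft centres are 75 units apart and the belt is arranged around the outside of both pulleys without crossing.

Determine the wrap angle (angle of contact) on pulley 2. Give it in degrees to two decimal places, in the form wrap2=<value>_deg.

wrap2=184.58_deg

open belt: β = asin((r2−r1)/C) = asin(3/75) = 2.2924°
wrap1 = π − 2β = 175.4151°
wrap2 = π + 2β = 184.5849°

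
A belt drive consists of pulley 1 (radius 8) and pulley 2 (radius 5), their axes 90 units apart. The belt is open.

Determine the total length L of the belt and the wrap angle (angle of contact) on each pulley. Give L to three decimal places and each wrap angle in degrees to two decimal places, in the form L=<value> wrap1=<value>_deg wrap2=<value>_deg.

open belt: β = asin((r2−r1)/C) = asin(-3/90) = -1.9102°
wrap1 = π − 2β = 183.8204°
wrap2 = π + 2β = 176.1796°
tangent length = C·cosβ = 89.9500
L = r1·wrap1 + r2·wrap2 + 2·C·cosβ = 8·3.2083 + 5·3.0749 + 2·89.9500 = 220.9407

L=220.941 wrap1=183.82_deg wrap2=176.18_deg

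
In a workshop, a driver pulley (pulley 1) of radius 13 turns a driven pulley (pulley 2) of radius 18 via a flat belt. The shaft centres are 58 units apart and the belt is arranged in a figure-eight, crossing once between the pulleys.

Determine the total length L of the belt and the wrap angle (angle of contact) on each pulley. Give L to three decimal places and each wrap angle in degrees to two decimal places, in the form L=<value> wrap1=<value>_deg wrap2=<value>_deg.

crossed belt: β = asin((r1+r2)/C) = asin(31/58) = 32.3088°
wrap1 = wrap2 = π + 2β = 244.6177°
tangent length = C·cosβ = 49.0204
L = (r1+r2)·wrap + 2·C·cosβ = 31·4.2694 + 2·49.0204 = 230.3917

L=230.392 wrap1=244.62_deg wrap2=244.62_deg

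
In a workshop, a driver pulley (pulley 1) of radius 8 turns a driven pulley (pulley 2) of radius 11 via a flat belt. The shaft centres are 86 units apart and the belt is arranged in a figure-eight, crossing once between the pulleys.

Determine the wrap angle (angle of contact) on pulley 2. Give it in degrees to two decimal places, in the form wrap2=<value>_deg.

wrap2=205.53_deg

crossed belt: β = asin((r1+r2)/C) = asin(19/86) = 12.7637°
wrap1 = wrap2 = π + 2β = 205.5274°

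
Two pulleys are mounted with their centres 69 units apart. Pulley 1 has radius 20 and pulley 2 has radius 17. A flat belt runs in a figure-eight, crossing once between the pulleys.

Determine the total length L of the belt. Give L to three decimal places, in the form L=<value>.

L=274.602

crossed belt: β = asin((r1+r2)/C) = asin(37/69) = 32.4275°
wrap1 = wrap2 = π + 2β = 244.8550°
tangent length = C·cosβ = 58.2409
L = (r1+r2)·wrap + 2·C·cosβ = 37·4.2735 + 2·58.2409 = 274.6022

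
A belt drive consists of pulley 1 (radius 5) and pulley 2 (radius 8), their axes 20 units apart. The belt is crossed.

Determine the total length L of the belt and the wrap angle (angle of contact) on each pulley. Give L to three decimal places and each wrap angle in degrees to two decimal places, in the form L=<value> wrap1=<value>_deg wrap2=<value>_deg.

L=89.635 wrap1=261.08_deg wrap2=261.08_deg

crossed belt: β = asin((r1+r2)/C) = asin(13/20) = 40.5416°
wrap1 = wrap2 = π + 2β = 261.0832°
tangent length = C·cosβ = 15.1987
L = (r1+r2)·wrap + 2·C·cosβ = 13·4.5568 + 2·15.1987 = 89.6353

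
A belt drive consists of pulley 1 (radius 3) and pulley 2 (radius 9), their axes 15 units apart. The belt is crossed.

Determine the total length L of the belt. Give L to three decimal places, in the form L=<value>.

L=77.954

crossed belt: β = asin((r1+r2)/C) = asin(12/15) = 53.1301°
wrap1 = wrap2 = π + 2β = 286.2602°
tangent length = C·cosβ = 9.0000
L = (r1+r2)·wrap + 2·C·cosβ = 12·4.9962 + 2·9.0000 = 77.9542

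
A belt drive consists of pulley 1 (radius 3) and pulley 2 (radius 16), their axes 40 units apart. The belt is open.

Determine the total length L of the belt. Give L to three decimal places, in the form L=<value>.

L=143.954

open belt: β = asin((r2−r1)/C) = asin(13/40) = 18.9656°
wrap1 = π − 2β = 142.0689°
wrap2 = π + 2β = 217.9311°
tangent length = C·cosβ = 37.8286
L = r1·wrap1 + r2·wrap2 + 2·C·cosβ = 3·2.4796 + 16·3.8036 + 2·37.8286 = 143.9537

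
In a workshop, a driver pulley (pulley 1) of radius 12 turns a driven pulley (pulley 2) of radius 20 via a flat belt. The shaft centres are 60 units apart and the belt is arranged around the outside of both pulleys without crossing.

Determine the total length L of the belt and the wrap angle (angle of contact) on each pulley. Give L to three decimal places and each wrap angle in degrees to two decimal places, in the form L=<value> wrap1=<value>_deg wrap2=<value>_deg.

open belt: β = asin((r2−r1)/C) = asin(8/60) = 7.6623°
wrap1 = π − 2β = 164.6755°
wrap2 = π + 2β = 195.3245°
tangent length = C·cosβ = 59.4643
L = r1·wrap1 + r2·wrap2 + 2·C·cosβ = 12·2.8741 + 20·3.4091 + 2·59.4643 = 221.5992

L=221.599 wrap1=164.68_deg wrap2=195.32_deg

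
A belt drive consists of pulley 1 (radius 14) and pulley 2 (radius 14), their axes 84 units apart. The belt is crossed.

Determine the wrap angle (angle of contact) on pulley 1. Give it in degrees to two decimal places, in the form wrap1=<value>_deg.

wrap1=218.94_deg

crossed belt: β = asin((r1+r2)/C) = asin(28/84) = 19.4712°
wrap1 = wrap2 = π + 2β = 218.9424°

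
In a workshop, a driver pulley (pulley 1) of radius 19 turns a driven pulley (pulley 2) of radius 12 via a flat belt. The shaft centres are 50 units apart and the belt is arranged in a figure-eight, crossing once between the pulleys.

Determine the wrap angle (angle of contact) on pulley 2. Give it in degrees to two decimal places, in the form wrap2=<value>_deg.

crossed belt: β = asin((r1+r2)/C) = asin(31/50) = 38.3161°
wrap1 = wrap2 = π + 2β = 256.6323°

wrap2=256.63_deg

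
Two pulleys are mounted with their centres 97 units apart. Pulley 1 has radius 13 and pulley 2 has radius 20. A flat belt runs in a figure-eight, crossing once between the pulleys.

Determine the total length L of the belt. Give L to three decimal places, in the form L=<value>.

crossed belt: β = asin((r1+r2)/C) = asin(33/97) = 19.8894°
wrap1 = wrap2 = π + 2β = 219.7789°
tangent length = C·cosβ = 91.2140
L = (r1+r2)·wrap + 2·C·cosβ = 33·3.8359 + 2·91.2140 = 309.0116

L=309.012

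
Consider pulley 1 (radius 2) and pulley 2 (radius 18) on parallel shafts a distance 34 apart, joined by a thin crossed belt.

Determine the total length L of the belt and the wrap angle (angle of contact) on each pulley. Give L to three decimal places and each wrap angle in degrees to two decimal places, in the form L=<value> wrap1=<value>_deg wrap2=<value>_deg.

crossed belt: β = asin((r1+r2)/C) = asin(20/34) = 36.0319°
wrap1 = wrap2 = π + 2β = 252.0638°
tangent length = C·cosβ = 27.4955
L = (r1+r2)·wrap + 2·C·cosβ = 20·4.3993 + 2·27.4955 = 142.9778

L=142.978 wrap1=252.06_deg wrap2=252.06_deg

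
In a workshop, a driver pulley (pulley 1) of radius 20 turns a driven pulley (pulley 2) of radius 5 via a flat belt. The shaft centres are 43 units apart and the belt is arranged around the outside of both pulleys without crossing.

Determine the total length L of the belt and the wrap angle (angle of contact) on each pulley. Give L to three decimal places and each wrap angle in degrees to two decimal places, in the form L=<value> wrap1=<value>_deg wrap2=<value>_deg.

open belt: β = asin((r2−r1)/C) = asin(-15/43) = -20.4162°
wrap1 = π − 2β = 220.8324°
wrap2 = π + 2β = 139.1676°
tangent length = C·cosβ = 40.2989
L = r1·wrap1 + r2·wrap2 + 2·C·cosβ = 20·3.8543 + 5·2.4289 + 2·40.2989 = 169.8275

L=169.827 wrap1=220.83_deg wrap2=139.17_deg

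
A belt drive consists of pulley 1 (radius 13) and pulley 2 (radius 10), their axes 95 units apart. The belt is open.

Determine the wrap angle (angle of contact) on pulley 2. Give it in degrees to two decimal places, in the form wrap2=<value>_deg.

wrap2=176.38_deg

open belt: β = asin((r2−r1)/C) = asin(-3/95) = -1.8096°
wrap1 = π − 2β = 183.6193°
wrap2 = π + 2β = 176.3807°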